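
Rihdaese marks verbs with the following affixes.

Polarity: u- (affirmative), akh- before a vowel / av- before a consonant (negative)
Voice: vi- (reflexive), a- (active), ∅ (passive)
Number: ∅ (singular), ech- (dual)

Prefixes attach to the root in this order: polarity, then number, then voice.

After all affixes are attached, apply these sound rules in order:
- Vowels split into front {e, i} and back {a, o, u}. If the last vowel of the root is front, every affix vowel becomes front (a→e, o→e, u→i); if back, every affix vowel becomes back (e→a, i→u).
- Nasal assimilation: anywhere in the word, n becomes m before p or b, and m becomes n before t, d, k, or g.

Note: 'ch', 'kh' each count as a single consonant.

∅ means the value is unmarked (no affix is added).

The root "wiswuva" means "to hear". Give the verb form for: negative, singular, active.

aavwiswuva

Attach polarity negative av- (before consonant 'w') → avwiswuva.
number = singular: zero marking, form stays avwiswuva.
Attach voice active a- → aavwiswuva.
Vowel harmony: no change.
Nasal assimilation: no change.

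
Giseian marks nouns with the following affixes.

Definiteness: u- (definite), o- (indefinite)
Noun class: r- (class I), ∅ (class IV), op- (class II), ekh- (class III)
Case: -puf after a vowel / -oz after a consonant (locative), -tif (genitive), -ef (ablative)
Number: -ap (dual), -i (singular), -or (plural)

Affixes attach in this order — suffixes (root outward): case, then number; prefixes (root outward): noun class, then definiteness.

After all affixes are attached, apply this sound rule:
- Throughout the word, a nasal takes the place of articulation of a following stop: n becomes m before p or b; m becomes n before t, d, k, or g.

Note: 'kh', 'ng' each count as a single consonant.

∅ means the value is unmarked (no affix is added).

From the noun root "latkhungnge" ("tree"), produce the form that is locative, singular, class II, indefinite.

ooplatkhungngepufi

Attach noun class class II op- → oplatkhungnge.
Attach definiteness indefinite o- → ooplatkhungnge.
Attach case locative -puf (after vowel 'e') → ooplatkhungngepuf.
Attach number singular -i → ooplatkhungngepufi.
Nasal assimilation: no change.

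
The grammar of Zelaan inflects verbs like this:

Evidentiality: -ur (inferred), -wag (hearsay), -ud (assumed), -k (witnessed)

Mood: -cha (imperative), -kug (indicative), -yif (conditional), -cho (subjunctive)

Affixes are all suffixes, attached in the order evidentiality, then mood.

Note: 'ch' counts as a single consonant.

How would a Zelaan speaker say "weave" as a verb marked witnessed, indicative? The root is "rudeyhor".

Attach evidentiality witnessed -k → rudeyhork.
Attach mood indicative -kug → rudeyhorkkug.

rudeyhorkkug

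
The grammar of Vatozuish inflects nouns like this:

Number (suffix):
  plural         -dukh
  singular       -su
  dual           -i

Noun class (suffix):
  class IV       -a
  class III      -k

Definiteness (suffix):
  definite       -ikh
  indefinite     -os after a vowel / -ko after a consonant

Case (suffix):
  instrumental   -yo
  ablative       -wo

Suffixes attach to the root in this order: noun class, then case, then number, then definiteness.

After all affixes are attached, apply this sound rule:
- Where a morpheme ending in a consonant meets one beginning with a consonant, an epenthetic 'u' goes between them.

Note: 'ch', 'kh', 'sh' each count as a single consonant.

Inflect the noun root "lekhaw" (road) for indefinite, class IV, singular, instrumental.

Attach noun class class IV -a → lekhawa.
Attach case instrumental -yo → lekhawayo.
Attach number singular -su → lekhawayosu.
Attach definiteness indefinite -os (after vowel 'u') → lekhawayosuos.
Epenthesis: no change.

lekhawayosuos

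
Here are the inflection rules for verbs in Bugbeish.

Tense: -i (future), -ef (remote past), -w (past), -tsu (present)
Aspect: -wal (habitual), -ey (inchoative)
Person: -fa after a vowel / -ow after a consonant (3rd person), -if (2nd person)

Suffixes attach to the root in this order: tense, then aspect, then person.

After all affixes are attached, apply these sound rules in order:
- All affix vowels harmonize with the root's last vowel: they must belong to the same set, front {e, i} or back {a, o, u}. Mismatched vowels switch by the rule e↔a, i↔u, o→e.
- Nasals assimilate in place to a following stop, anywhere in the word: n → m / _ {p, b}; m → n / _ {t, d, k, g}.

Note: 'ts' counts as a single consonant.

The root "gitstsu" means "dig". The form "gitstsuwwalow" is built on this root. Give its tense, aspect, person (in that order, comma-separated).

past, habitual, 3rd person

Segment: gitstsu-w-wal-ow.
tense: -w → past.
aspect: -wal → habitual.
person: -fa/ow → 3rd person.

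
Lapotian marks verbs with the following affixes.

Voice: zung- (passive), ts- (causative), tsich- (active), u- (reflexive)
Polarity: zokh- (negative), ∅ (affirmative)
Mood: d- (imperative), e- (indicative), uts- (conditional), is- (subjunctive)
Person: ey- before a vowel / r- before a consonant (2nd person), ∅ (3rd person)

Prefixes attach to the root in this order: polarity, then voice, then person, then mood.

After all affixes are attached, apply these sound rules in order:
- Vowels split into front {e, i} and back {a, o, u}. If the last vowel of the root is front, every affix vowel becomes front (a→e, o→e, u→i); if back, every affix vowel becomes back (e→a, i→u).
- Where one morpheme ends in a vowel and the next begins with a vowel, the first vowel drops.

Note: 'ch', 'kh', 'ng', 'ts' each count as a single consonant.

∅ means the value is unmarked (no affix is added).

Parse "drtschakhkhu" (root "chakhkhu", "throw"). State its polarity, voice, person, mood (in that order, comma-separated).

Segment: d-r-ts-chakhkhu.
polarity: ∅ → affirmative.
voice: ts- → causative.
person: ey/r- → 2nd person.
mood: d- → imperative.

affirmative, causative, 2nd person, imperative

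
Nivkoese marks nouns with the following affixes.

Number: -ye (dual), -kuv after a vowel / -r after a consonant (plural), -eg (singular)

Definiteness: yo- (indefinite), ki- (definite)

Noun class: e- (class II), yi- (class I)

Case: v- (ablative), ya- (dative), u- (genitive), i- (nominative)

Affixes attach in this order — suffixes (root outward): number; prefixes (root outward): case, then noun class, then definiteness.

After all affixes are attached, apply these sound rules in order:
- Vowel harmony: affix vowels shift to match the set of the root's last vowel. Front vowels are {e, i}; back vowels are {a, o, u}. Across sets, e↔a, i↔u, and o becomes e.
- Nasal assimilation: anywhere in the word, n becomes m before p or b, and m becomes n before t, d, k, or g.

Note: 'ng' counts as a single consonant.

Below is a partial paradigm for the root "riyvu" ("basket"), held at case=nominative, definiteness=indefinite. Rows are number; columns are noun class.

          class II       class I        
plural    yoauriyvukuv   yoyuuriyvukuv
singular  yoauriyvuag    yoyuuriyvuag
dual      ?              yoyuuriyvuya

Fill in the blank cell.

yoauriyvuya

Attach case nominative i- → iriyvu.
Attach noun class class II e- → eiriyvu.
Attach definiteness indefinite yo- → yoeiriyvu.
Attach number dual -ye → yoeiriyvuye.
Apply vowel harmony: yoeiriyvuye → yoauriyvuya.
Nasal assimilation: no change.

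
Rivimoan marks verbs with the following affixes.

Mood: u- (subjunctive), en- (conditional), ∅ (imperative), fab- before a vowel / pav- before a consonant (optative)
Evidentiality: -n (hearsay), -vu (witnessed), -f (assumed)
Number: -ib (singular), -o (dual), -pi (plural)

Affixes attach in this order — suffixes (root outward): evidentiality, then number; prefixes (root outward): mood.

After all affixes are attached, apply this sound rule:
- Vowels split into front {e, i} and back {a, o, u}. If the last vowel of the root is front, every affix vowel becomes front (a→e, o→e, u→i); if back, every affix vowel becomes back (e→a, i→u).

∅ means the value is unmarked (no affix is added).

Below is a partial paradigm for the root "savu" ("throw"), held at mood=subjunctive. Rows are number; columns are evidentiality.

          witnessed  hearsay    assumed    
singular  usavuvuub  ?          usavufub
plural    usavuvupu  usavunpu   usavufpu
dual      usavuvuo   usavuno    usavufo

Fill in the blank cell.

Attach evidentiality hearsay -n → savun.
Attach number singular -ib → savunib.
Attach mood subjunctive u- → usavunib.
Apply vowel harmony: usavunib → usavunub.

usavunub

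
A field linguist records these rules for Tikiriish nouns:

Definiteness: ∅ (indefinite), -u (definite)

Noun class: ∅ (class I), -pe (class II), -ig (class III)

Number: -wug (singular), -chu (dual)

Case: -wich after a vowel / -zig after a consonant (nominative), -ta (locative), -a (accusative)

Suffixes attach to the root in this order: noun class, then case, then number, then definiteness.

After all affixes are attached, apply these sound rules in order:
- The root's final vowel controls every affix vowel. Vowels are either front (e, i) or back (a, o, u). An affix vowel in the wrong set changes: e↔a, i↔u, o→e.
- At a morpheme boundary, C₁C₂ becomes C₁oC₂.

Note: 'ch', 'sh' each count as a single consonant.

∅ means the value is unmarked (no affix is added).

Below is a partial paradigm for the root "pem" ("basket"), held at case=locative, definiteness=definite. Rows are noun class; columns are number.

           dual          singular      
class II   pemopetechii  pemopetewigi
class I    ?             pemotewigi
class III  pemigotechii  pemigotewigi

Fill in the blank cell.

pemotechii

noun class = class I: zero marking, form stays pem.
Attach case locative -ta → pemta.
Attach number dual -chu → pemtachu.
Attach definiteness definite -u → pemtachuu.
Apply vowel harmony: pemtachuu → pemtechii.
Apply epenthesis: pemtechii → pemotechii.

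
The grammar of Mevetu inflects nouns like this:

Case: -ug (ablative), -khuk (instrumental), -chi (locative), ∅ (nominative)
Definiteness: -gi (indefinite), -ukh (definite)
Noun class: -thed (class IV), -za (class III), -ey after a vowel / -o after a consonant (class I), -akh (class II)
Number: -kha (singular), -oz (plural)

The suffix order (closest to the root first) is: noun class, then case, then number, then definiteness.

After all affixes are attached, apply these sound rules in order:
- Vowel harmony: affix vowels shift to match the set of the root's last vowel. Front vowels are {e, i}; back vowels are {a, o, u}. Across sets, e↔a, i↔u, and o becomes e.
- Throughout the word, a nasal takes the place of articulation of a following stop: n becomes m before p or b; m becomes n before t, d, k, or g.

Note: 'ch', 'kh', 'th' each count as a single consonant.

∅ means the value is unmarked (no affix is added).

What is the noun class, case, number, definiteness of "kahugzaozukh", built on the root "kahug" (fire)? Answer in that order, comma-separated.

Segment: kahug-za-oz-ukh.
noun class: -za → class III.
case: ∅ → nominative.
number: -oz → plural.
definiteness: -ukh → definite.

class III, nominative, plural, definite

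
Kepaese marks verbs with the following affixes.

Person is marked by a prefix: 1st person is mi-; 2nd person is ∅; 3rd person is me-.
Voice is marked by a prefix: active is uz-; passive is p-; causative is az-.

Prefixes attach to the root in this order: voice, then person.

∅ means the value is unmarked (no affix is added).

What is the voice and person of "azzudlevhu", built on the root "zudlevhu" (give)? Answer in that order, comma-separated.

Segment: az-zudlevhu.
voice: az- → causative.
person: ∅ → 2nd person.

causative, 2nd person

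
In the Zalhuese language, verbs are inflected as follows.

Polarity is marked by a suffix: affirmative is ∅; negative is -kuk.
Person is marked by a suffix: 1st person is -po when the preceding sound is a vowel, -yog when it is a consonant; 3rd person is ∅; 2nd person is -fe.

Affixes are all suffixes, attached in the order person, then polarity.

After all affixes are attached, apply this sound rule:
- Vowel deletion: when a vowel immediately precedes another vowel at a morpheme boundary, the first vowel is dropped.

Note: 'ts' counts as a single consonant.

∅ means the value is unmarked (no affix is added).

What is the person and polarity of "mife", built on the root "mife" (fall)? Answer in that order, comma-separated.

3rd person, affirmative

Segment: mife.
person: ∅ → 3rd person.
polarity: ∅ → affirmative.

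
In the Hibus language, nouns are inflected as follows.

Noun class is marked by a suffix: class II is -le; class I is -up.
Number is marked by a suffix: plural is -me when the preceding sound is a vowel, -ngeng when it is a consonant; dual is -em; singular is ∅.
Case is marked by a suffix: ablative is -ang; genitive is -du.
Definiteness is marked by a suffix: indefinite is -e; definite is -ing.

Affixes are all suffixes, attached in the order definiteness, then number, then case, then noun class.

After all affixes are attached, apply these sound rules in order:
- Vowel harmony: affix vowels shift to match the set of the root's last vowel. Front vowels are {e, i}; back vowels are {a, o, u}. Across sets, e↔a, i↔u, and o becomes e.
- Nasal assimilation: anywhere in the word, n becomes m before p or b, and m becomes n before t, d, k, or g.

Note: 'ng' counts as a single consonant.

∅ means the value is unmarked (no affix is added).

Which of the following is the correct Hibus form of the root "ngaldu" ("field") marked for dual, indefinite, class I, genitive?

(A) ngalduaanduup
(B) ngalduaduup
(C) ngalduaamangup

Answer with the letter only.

A

Attach definiteness indefinite -e → ngaldue.
Attach number dual -em → ngaldueem.
Attach case genitive -du → ngaldueemdu.
Attach noun class class I -up → ngaldueemduup.
Apply vowel harmony: ngaldueemduup → ngalduaamduup.
Apply nasal assimilation: ngalduaamduup → ngalduaanduup.
So the correct form is ngalduaanduup, option (A).
(C) ngalduaamangup is wrong: it uses ablative instead of genitive for case.
(B) ngalduaduup is wrong: it uses singular instead of dual for number.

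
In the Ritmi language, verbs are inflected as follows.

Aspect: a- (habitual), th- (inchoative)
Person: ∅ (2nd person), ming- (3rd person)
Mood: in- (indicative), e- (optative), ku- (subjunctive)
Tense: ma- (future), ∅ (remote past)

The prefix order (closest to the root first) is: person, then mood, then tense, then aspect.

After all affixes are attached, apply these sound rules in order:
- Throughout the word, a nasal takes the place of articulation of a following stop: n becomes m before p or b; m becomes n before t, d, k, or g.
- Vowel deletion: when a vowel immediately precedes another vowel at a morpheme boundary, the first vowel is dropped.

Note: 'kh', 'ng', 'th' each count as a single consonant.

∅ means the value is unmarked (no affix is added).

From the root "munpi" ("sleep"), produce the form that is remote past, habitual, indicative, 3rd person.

inmingmumpi

Attach person 3rd person ming- → mingmunpi.
Attach mood indicative in- → inmingmunpi.
tense = remote past: zero marking, form stays inmingmunpi.
Attach aspect habitual a- → ainmingmunpi.
Apply nasal assimilation: ainmingmunpi → ainmingmumpi.
Apply vowel deletion: ainmingmumpi → inmingmumpi.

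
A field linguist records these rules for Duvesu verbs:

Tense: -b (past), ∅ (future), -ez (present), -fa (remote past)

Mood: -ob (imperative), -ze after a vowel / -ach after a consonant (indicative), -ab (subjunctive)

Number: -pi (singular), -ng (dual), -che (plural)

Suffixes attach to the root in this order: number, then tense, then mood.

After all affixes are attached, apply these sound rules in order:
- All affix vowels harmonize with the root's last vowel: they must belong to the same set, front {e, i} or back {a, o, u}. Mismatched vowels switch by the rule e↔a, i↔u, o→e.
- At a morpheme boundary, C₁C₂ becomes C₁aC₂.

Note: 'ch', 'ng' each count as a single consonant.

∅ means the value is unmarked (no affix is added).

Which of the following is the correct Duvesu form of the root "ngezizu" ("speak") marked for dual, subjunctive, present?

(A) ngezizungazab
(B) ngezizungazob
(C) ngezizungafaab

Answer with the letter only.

A

Attach number dual -ng → ngezizung.
Attach tense present -ez → ngezizungez.
Attach mood subjunctive -ab → ngezizungezab.
Apply vowel harmony: ngezizungezab → ngezizungazab.
Epenthesis: no change.
So the correct form is ngezizungazab, option (A).
(C) ngezizungafaab is wrong: it uses remote past instead of present for tense.
(B) ngezizungazob is wrong: it uses imperative instead of subjunctive for mood.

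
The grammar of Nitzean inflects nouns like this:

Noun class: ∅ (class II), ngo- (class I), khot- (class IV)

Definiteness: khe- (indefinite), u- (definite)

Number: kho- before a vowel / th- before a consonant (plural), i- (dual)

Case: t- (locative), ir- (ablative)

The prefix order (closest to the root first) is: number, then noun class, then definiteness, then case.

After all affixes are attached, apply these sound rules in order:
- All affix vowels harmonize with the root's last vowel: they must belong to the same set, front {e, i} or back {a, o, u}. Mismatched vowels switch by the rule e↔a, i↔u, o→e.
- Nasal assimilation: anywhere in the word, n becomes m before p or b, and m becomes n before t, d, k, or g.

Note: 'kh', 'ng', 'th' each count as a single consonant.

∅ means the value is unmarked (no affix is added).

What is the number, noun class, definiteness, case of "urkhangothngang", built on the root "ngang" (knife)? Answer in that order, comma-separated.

plural, class I, indefinite, ablative

Segment: ir-khe-ngo-th-ngang.
number: kho/th- → plural.
noun class: ngo- → class I.
definiteness: khe- → indefinite.
case: ir- → ablative.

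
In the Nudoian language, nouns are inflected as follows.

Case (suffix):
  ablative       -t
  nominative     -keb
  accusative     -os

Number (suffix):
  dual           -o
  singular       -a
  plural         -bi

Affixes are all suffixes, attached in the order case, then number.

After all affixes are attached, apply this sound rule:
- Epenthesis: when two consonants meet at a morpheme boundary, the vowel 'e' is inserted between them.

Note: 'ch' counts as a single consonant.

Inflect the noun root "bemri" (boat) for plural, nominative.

bemrikebebi

Attach case nominative -keb → bemrikeb.
Attach number plural -bi → bemrikebbi.
Apply epenthesis: bemrikebbi → bemrikebebi.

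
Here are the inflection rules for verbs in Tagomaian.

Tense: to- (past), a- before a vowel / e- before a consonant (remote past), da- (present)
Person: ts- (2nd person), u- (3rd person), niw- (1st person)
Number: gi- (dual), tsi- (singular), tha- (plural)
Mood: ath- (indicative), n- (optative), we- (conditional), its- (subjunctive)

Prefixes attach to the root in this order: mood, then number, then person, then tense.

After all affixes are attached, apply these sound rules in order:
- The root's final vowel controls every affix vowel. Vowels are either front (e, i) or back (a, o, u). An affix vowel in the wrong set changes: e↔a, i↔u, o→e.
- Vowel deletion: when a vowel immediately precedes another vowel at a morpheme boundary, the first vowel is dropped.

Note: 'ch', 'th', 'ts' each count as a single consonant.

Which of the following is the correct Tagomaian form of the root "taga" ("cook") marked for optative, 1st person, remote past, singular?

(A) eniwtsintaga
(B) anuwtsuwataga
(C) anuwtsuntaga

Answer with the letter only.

C

Attach mood optative n- → ntaga.
Attach number singular tsi- → tsintaga.
Attach person 1st person niw- → niwtsintaga.
Attach tense remote past e- (before consonant 'n') → eniwtsintaga.
Apply vowel harmony: eniwtsintaga → anuwtsuntaga.
Vowel deletion: no change.
So the correct form is anuwtsuntaga, option (C).
(A) eniwtsintaga is wrong: it fails to apply the sound rule(s).
(B) anuwtsuwataga is wrong: it uses conditional instead of optative for mood.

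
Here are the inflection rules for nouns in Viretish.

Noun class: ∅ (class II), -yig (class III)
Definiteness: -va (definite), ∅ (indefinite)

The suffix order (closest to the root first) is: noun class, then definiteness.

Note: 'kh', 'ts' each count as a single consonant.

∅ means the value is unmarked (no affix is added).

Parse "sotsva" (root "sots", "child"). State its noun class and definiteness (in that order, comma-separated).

class II, definite

Segment: sots-va.
noun class: ∅ → class II.
definiteness: -va → definite.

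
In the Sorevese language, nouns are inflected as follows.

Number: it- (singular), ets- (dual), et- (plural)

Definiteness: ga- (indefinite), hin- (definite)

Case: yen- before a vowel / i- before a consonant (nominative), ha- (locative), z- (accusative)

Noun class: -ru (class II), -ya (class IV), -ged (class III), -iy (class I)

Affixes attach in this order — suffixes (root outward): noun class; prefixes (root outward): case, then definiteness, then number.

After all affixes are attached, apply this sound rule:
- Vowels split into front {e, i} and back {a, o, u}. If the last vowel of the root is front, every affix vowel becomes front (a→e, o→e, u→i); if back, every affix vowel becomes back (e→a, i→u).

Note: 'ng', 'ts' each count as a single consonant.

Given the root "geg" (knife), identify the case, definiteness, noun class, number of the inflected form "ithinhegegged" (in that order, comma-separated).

Segment: it-hin-ha-geg-ged.
case: ha- → locative.
definiteness: hin- → definite.
noun class: -ged → class III.
number: it- → singular.

locative, definite, class III, singular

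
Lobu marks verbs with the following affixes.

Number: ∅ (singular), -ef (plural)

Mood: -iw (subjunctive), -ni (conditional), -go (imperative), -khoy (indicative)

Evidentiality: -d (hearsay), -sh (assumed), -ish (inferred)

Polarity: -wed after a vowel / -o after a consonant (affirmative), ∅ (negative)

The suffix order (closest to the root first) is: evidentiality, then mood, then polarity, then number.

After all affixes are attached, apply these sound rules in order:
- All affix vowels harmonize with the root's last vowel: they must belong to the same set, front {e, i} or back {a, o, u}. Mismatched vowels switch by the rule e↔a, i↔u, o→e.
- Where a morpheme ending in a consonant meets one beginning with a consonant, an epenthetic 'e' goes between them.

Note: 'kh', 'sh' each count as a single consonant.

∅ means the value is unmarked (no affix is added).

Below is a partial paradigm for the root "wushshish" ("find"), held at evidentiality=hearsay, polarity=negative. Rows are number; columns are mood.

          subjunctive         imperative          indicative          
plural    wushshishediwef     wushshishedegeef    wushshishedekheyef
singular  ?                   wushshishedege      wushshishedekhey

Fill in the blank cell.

Attach evidentiality hearsay -d → wushshishd.
Attach mood subjunctive -iw → wushshishdiw.
polarity = negative: zero marking, form stays wushshishdiw.
number = singular: zero marking, form stays wushshishdiw.
Vowel harmony: no change.
Apply epenthesis: wushshishdiw → wushshishediw.

wushshishediw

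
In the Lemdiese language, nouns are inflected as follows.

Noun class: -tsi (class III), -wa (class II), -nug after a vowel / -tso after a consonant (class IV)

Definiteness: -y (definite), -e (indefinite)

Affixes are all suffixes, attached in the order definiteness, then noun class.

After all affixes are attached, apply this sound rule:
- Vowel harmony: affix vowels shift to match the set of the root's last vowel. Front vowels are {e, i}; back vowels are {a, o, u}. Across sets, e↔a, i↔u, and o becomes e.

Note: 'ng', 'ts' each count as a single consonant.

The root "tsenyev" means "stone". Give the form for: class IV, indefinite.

Attach definiteness indefinite -e → tsenyeve.
Attach noun class class IV -nug (after vowel 'e') → tsenyevenug.
Apply vowel harmony: tsenyevenug → tsenyevenig.

tsenyevenig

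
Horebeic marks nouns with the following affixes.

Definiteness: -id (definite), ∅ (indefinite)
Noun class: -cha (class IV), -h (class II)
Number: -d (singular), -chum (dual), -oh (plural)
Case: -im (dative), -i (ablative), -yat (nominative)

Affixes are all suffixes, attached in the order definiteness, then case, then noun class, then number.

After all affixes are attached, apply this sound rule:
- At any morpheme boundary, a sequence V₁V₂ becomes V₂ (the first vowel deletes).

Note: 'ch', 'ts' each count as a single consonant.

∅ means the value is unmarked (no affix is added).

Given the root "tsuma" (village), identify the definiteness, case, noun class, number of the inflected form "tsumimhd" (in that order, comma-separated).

indefinite, dative, class II, singular

Segment: tsuma-im-h-d.
definiteness: ∅ → indefinite.
case: -im → dative.
noun class: -h → class II.
number: -d → singular.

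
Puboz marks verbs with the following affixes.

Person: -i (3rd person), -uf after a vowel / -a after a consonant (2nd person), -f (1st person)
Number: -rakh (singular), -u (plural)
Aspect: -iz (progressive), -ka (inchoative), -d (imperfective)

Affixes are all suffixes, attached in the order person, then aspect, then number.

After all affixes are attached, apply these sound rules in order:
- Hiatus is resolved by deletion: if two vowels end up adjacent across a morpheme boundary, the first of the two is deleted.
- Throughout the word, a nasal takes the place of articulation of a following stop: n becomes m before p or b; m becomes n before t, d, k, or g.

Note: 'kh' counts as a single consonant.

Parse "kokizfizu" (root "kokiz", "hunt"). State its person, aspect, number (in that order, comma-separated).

1st person, progressive, plural

Segment: kokiz-f-iz-u.
person: -f → 1st person.
aspect: -iz → progressive.
number: -u → plural.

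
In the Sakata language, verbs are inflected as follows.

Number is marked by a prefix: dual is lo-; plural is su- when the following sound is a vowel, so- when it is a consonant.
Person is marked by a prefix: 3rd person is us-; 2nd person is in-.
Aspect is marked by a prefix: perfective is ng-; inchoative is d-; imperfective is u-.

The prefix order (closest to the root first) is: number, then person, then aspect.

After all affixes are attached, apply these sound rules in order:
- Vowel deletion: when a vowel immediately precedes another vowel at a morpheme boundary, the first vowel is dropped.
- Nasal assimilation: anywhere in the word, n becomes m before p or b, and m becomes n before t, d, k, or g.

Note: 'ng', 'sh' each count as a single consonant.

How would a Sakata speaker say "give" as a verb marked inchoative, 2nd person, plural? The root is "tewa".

dinsotewa

Attach number plural so- (before consonant 't') → sotewa.
Attach person 2nd person in- → insotewa.
Attach aspect inchoative d- → dinsotewa.
Vowel deletion: no change.
Nasal assimilation: no change.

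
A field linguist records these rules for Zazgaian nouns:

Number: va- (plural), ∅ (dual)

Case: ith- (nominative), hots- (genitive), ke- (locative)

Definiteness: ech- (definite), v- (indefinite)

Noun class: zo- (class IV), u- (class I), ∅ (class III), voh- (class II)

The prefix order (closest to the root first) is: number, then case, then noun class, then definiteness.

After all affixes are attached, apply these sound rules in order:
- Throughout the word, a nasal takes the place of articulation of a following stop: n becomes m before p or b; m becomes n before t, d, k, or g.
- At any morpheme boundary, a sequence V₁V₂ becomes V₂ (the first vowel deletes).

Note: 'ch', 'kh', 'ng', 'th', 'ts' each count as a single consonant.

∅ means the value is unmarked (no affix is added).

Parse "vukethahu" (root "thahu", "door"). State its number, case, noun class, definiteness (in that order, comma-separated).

dual, locative, class I, indefinite

Segment: v-u-ke-thahu.
number: ∅ → dual.
case: ke- → locative.
noun class: u- → class I.
definiteness: v- → indefinite.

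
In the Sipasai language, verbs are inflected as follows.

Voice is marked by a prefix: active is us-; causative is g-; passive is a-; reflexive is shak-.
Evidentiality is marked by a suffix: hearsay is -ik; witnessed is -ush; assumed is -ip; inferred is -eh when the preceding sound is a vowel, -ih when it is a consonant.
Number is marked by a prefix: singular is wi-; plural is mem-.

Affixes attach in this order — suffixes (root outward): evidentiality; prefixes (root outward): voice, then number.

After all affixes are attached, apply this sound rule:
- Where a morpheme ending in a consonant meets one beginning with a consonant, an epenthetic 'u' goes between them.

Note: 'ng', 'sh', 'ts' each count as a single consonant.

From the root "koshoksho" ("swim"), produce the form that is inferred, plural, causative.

Attach voice causative g- → gkoshoksho.
Attach number plural mem- → memgkoshoksho.
Attach evidentiality inferred -eh (after vowel 'o') → memgkoshokshoeh.
Apply epenthesis: memgkoshokshoeh → memugukoshokshoeh.

memugukoshokshoeh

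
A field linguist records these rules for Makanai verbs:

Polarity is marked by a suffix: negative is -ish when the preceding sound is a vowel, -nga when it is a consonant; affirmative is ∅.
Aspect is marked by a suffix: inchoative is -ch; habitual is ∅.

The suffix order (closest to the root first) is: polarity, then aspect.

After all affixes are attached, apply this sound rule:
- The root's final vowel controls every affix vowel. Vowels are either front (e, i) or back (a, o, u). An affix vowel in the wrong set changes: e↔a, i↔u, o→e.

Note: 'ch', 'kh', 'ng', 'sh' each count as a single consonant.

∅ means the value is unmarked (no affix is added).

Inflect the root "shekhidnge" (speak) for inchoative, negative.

Attach polarity negative -ish (after vowel 'e') → shekhidngeish.
Attach aspect inchoative -ch → shekhidngeishch.
Vowel harmony: no change.

shekhidngeishch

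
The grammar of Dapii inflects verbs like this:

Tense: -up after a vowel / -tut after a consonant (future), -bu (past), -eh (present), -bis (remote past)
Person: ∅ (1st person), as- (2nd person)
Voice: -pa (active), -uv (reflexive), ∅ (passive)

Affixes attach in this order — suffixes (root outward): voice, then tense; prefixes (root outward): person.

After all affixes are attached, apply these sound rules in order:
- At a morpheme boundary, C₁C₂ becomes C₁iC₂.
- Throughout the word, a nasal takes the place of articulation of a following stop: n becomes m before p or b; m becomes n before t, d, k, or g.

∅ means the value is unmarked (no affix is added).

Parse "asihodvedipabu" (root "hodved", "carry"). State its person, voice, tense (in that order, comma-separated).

Segment: as-hodved-pa-bu.
person: as- → 2nd person.
voice: -pa → active.
tense: -bu → past.

2nd person, active, past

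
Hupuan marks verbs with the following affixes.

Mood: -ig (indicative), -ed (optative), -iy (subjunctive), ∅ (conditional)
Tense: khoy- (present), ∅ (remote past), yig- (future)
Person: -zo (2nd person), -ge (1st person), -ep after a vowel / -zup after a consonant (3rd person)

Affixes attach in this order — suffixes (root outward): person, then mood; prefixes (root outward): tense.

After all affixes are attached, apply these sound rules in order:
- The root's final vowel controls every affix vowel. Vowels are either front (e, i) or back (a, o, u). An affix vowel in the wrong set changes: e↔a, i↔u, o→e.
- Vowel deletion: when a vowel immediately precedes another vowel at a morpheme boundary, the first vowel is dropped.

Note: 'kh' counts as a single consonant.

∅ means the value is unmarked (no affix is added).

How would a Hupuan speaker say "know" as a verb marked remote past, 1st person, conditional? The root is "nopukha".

Attach person 1st person -ge → nopukhage.
tense = remote past: zero marking, form stays nopukhage.
mood = conditional: zero marking, form stays nopukhage.
Apply vowel harmony: nopukhage → nopukhaga.
Vowel deletion: no change.

nopukhaga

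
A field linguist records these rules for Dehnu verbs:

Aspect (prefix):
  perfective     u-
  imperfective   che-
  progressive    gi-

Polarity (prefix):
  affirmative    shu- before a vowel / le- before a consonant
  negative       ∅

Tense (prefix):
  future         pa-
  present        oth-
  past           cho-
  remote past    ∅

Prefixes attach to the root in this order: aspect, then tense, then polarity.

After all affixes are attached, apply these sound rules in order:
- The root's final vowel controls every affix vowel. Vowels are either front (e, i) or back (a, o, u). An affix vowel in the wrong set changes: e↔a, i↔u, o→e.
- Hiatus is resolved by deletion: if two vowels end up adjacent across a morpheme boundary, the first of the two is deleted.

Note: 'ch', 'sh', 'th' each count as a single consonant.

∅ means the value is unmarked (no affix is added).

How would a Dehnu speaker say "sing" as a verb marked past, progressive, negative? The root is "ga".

Attach aspect progressive gi- → giga.
Attach tense past cho- → chogiga.
polarity = negative: zero marking, form stays chogiga.
Apply vowel harmony: chogiga → choguga.
Vowel deletion: no change.

choguga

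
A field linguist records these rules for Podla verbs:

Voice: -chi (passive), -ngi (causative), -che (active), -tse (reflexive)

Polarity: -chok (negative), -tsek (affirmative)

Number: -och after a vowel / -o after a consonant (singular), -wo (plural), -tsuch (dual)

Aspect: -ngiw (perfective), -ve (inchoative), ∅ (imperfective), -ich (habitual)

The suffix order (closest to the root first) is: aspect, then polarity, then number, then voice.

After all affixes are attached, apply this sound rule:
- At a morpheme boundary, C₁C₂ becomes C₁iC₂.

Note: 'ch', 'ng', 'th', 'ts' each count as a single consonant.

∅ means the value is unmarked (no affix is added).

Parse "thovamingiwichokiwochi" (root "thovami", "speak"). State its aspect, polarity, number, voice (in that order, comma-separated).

Segment: thovami-ngiw-chok-wo-chi.
aspect: -ngiw → perfective.
polarity: -chok → negative.
number: -wo → plural.
voice: -chi → passive.

perfective, negative, plural, passive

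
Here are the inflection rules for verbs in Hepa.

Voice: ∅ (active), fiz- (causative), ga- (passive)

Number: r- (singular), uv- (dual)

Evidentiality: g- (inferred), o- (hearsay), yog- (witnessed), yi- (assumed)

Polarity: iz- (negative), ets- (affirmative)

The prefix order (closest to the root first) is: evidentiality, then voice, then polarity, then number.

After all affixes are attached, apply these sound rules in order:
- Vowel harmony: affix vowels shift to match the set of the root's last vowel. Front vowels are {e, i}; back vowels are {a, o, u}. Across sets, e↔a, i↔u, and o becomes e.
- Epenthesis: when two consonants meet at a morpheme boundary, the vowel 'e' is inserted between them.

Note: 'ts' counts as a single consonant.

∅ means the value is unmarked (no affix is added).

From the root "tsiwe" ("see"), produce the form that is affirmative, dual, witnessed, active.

ivetseyegetsiwe

Attach evidentiality witnessed yog- → yogtsiwe.
voice = active: zero marking, form stays yogtsiwe.
Attach polarity affirmative ets- → etsyogtsiwe.
Attach number dual uv- → uvetsyogtsiwe.
Apply vowel harmony: uvetsyogtsiwe → ivetsyegtsiwe.
Apply epenthesis: ivetsyegtsiwe → ivetseyegetsiwe.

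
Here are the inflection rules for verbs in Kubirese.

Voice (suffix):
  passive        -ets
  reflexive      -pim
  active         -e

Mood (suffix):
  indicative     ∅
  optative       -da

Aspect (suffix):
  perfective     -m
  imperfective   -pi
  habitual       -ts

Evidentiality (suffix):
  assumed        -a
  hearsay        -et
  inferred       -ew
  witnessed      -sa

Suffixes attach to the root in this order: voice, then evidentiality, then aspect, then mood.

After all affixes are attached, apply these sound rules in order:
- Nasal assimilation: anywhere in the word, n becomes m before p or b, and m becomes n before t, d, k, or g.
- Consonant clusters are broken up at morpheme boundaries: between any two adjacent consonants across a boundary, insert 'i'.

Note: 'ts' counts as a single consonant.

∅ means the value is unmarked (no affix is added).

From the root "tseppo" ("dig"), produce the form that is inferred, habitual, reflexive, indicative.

tseppopimewits

Attach voice reflexive -pim → tseppopim.
Attach evidentiality inferred -ew → tseppopimew.
Attach aspect habitual -ts → tseppopimewts.
mood = indicative: zero marking, form stays tseppopimewts.
Nasal assimilation: no change.
Apply epenthesis: tseppopimewts → tseppopimewits.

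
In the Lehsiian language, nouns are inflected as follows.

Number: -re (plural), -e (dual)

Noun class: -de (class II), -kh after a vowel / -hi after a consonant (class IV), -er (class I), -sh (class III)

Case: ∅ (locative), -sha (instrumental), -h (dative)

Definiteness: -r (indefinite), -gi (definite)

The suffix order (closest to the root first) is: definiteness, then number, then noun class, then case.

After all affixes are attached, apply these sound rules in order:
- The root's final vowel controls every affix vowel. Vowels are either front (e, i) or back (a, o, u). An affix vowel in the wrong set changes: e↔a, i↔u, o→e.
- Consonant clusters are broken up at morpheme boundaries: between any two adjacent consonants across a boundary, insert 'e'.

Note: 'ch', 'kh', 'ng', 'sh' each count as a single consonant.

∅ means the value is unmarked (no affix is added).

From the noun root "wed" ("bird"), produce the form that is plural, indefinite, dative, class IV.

Attach definiteness indefinite -r → wedr.
Attach number plural -re → wedrre.
Attach noun class class IV -kh (after vowel 'e') → wedrrekh.
Attach case dative -h → wedrrekhh.
Vowel harmony: no change.
Apply epenthesis: wedrrekhh → wedererekheh.

wedererekheh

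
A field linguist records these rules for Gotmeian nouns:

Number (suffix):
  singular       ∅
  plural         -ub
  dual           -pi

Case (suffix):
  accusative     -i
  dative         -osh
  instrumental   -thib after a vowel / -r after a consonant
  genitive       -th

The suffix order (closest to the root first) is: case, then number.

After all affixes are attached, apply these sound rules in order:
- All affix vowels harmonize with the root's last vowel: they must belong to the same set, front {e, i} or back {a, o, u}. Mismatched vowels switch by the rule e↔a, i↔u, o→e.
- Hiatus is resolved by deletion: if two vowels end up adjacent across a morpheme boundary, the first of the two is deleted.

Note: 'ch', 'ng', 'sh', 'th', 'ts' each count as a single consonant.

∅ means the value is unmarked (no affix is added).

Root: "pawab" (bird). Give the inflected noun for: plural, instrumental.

Attach case instrumental -r (after consonant 'b') → pawabr.
Attach number plural -ub → pawabrub.
Vowel harmony: no change.
Vowel deletion: no change.

pawabrub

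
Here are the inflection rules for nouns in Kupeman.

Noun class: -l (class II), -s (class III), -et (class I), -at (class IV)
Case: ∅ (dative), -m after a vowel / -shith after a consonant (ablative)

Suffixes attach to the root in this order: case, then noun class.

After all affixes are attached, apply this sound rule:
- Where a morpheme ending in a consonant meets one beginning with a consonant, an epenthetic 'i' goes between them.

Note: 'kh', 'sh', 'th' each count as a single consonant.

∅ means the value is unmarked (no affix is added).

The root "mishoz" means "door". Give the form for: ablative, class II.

mishozishithil

Attach case ablative -shith (after consonant 'z') → mishozshith.
Attach noun class class II -l → mishozshithl.
Apply epenthesis: mishozshithl → mishozishithil.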